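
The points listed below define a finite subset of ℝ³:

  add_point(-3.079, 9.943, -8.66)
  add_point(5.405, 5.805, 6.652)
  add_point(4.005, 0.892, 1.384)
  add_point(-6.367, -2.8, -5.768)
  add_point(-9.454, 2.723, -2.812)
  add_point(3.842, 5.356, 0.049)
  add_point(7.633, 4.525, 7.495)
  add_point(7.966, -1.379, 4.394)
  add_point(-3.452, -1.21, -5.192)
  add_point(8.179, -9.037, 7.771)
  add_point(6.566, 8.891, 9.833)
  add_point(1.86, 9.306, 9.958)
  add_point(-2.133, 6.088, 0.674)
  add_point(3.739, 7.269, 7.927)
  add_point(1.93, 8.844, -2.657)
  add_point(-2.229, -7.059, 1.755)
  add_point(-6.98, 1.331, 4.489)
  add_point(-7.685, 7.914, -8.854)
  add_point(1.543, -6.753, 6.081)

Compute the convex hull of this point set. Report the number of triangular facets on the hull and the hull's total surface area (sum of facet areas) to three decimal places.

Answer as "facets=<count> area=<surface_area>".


Points on the hull: [0, 3, 4, 6, 7, 8, 9, 10, 11, 14, 15, 16, 17, 18] (14 of 19).

Facet areas (half cross-product norm):
  f1: (p16, p11, p4) → 44.6179
  f2: (p17, p3, p4) → 28.3665
  f3: (p17, p3, p0) → 27.2524
  f4: (p17, p11, p4) → 73.7196
  f5: (p17, p0, p11) → 46.8898
  f6: (p8, p3, p9) → 28.7396
  f7: (p8, p3, p0) → 17.8035
  f8: (p18, p11, p9) → 57.9693
  f9: (p18, p16, p11) → 77.0373
  f10: (p7, p6, p9) → 21.8704
  f11: (p7, p8, p9) → 59.7459
  f12: (p7, p8, p0) → 85.7351
  f13: (p10, p0, p11) → 44.2917
  f14: (p10, p11, p9) → 42.1244
  f15: (p10, p6, p9) → 17.5487
  f16: (p15, p18, p16) → 28.7474
  f17: (p15, p3, p4) → 32.7198
  f18: (p15, p16, p4) → 39.2147
  f19: (p15, p3, p9) → 32.6871
  f20: (p15, p18, p9) → 13.4182
  f21: (p14, p10, p6) → 31.4539
  f22: (p14, p7, p6) → 41.4127
  f23: (p14, p10, p0) → 18.9143
  f24: (p14, p7, p0) → 34.8665
Σ area = 947.147

Check V−E+F: 14 − 36 + 24 = 2.

facets=24 area=947.147


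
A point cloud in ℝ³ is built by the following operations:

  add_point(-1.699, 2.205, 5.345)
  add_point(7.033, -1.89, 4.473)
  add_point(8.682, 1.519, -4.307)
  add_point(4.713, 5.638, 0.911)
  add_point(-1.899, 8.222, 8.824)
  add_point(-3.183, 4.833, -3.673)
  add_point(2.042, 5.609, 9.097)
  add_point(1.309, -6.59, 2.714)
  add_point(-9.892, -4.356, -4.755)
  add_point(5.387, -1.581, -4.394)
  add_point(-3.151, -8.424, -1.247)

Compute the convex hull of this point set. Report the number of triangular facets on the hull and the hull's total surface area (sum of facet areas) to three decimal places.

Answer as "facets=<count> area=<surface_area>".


facets=16 area=654.242

10 of the 11 inputs are extreme points: [1, 2, 3, 4, 5, 6, 7, 8, 9, 10].

Triangle areas on the boundary:
  f1: (p10, p4, p8) → 83.1640
  f2: (p5, p2, p8) → 66.1941
  f3: (p5, p4, p8) → 69.4199
  f4: (p9, p2, p8) → 19.1158
  f5: (p9, p10, p8) → 48.1714
  f6: (p9, p1, p2) → 20.2471
  f7: (p7, p10, p4) → 47.5015
  f8: (p7, p9, p10) → 29.9658
  f9: (p7, p9, p1) → 32.2617
  f10: (p3, p5, p2) → 35.4230
  f11: (p3, p5, p4) → 48.2231
  f12: (p6, p7, p4) → 29.6744
  f13: (p6, p7, p1) → 37.8216
  f14: (p6, p3, p4) → 19.9742
  f15: (p6, p1, p2) → 46.9910
  f16: (p6, p3, p2) → 20.0932
Σ area = 654.242

Euler: V−E+F = 10−24+16 = 2.


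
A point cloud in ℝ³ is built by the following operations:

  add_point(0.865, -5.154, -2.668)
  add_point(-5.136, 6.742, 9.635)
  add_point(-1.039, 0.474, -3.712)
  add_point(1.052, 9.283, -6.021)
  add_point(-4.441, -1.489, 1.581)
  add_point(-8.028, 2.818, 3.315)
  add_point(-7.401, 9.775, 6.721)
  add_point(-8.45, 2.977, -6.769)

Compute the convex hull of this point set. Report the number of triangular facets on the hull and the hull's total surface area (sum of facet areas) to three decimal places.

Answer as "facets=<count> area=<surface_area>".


facets=10 area=477.815

7 of the 8 inputs are extreme points: [0, 1, 3, 4, 5, 6, 7].

Area of each hull facet:
  f1: (p0, p3, p7) → 71.6601
  f2: (p1, p0, p3) → 117.8162
  f3: (p6, p3, p7) → 80.6055
  f4: (p6, p1, p3) → 35.5995
  f5: (p5, p6, p7) → 35.4648
  f6: (p5, p6, p1) → 17.9099
  f7: (p4, p1, p0) → 28.7390
  f8: (p4, p5, p1) → 21.7207
  f9: (p4, p0, p7) → 39.6914
  f10: (p4, p5, p7) → 28.6083
Σ area = 477.815

Euler characteristic 7−15+10 = 2 ✓


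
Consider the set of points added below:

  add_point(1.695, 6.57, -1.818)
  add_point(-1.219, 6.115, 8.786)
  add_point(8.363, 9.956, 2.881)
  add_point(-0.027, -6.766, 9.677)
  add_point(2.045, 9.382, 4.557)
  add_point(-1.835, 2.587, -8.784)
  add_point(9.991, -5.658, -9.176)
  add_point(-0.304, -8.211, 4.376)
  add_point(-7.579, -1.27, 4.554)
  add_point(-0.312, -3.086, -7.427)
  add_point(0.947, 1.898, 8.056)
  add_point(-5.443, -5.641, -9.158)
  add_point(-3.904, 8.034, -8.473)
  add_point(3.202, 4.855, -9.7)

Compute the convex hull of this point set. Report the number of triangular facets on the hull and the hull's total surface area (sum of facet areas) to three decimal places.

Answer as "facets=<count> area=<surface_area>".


Points on the hull: [1, 2, 3, 4, 6, 7, 8, 11, 12, 13] (10 of 14).

Area of each hull facet:
  f1: (p3, p2, p6) → 178.7804
  f2: (p7, p3, p8) → 27.2976
  f3: (p7, p3, p6) → 34.2767
  f4: (p1, p3, p8) → 54.6898
  f5: (p1, p3, p2) → 74.0005
  f6: (p1, p12, p8) → 85.2807
  f7: (p11, p12, p8) → 94.6670
  f8: (p11, p7, p8) → 69.0547
  f9: (p11, p7, p6) → 106.3456
  f10: (p13, p2, p6) → 90.7603
  f11: (p13, p12, p2) → 57.1740
  f12: (p13, p11, p6) → 81.1750
  f13: (p13, p11, p12) → 51.6636
  f14: (p4, p12, p2) → 46.4733
  f15: (p4, p1, p2) → 14.2566
  f16: (p4, p1, p12) → 42.2425
Σ area = 1108.138

Euler: V−E+F = 10−24+16 = 2.

facets=16 area=1108.138


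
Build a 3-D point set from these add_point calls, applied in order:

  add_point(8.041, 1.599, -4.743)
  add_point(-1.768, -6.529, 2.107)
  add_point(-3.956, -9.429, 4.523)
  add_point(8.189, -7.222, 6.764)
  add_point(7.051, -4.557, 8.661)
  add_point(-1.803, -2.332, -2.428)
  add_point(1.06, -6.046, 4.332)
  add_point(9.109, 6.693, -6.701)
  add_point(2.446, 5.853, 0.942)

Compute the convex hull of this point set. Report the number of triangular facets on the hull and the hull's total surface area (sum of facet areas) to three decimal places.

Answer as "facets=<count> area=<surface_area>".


facets=10 area=484.987

7 of the 9 inputs are extreme points: [0, 2, 3, 4, 5, 7, 8].

Facet areas (half cross-product norm):
  f1: (p8, p4, p2) → 86.0635
  f2: (p8, p4, p7) → 67.4678
  f3: (p3, p4, p2) → 21.6476
  f4: (p3, p0, p2) → 90.8640
  f5: (p3, p4, p7) → 33.1576
  f6: (p3, p0, p7) → 22.1990
  f7: (p5, p8, p7) → 49.7258
  f8: (p5, p0, p7) → 24.5470
  f9: (p5, p8, p2) → 44.8358
  f10: (p5, p0, p2) → 44.4787
Σ area = 484.987

Euler: V−E+F = 7−15+10 = 2.


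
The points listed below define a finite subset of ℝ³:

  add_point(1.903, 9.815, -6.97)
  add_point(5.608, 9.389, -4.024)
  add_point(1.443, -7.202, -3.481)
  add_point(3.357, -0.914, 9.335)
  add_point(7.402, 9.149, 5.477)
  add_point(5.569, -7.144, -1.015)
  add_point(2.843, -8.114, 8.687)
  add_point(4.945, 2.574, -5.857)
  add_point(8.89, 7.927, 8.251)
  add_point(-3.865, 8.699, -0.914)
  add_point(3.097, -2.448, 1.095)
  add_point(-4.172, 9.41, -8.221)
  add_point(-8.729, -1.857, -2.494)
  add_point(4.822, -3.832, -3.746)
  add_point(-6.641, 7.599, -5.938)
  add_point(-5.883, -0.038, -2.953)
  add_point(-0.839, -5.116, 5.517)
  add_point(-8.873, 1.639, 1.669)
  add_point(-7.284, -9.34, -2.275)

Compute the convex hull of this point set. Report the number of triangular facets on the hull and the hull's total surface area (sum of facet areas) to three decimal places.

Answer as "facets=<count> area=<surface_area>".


facets=28 area=1038.182

Points on the hull: [0, 1, 2, 3, 4, 5, 6, 7, 8, 9, 11, 12, 13, 14, 17, 18] (16 of 19).

Area of each hull facet:
  f1: (p6, p18, p17) → 85.7804
  f2: (p6, p5, p8) → 84.8920
  f3: (p6, p5, p18) → 65.1306
  f4: (p9, p8, p17) → 68.8647
  f5: (p12, p18, p17) → 16.3637
  f6: (p2, p5, p18) → 14.1400
  f7: (p3, p8, p17) → 74.6171
  f8: (p3, p6, p17) → 52.9963
  f9: (p3, p6, p8) → 19.0128
  f10: (p4, p9, p8) → 13.8143
  f11: (p4, p1, p8) → 7.1950
  f12: (p4, p1, p0) → 15.0511
  f13: (p11, p4, p0) → 34.6357
  f14: (p11, p4, p9) → 40.5784
  f15: (p11, p2, p18) → 82.2455
  f16: (p7, p1, p0) → 16.6609
  f17: (p7, p11, p0) → 23.1523
  f18: (p7, p11, p2) → 58.5830
  f19: (p7, p5, p8) → 84.2895
  f20: (p7, p1, p8) → 44.7287
  f21: (p14, p9, p17) → 26.0360
  f22: (p14, p11, p9) → 11.0836
  f23: (p14, p12, p17) → 26.3853
  f24: (p14, p12, p18) → 19.0332
  f25: (p14, p11, p18) → 26.1577
  f26: (p13, p2, p5) → 9.3018
  f27: (p13, p7, p5) → 5.9359
  f28: (p13, p7, p2) → 11.5166
Σ area = 1038.182

Check V−E+F: 16 − 42 + 28 = 2.


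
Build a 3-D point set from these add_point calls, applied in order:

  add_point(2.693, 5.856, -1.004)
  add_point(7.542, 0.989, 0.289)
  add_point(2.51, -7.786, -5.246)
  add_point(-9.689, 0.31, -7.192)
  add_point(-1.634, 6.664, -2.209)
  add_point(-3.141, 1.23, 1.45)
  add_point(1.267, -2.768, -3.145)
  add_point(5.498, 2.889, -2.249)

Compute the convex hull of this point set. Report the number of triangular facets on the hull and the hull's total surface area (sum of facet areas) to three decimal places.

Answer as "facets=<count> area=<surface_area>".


facets=10 area=363.160

Extreme-point indices: [0, 1, 2, 3, 4, 5, 7] — 7 of 8 on the boundary.

Triangle areas on the boundary:
  f1: (p5, p2, p3) → 66.8300
  f2: (p5, p2, p1) → 57.6985
  f3: (p7, p2, p3) → 81.8806
  f4: (p7, p2, p1) → 21.4081
  f5: (p0, p5, p1) → 27.3716
  f6: (p0, p7, p1) → 6.9256
  f7: (p4, p5, p3) → 35.6014
  f8: (p4, p0, p5) → 15.2968
  f9: (p4, p7, p3) → 42.9084
  f10: (p4, p0, p7) → 7.2390
Σ area = 363.160

Euler characteristic 7−15+10 = 2 ✓


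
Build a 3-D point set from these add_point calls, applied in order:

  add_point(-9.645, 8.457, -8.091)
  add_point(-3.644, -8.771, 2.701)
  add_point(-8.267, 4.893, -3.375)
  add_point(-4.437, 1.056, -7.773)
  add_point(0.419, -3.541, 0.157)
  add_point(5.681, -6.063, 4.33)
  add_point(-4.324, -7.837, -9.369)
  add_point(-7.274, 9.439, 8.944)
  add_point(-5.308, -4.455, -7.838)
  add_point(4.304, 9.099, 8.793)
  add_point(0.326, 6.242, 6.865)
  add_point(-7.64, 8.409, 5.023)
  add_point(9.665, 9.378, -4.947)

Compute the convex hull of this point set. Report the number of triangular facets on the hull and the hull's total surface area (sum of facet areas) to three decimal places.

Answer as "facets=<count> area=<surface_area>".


facets=12 area=1178.583

Hull vertices (8/13): indices [0, 1, 2, 5, 6, 7, 9, 12].

Triangle areas on the boundary:
  f1: (p7, p12, p0) → 161.0878
  f2: (p6, p12, p0) → 163.0369
  f3: (p6, p1, p0) → 104.1921
  f4: (p2, p1, p0) → 22.4522
  f5: (p2, p7, p0) → 33.6044
  f6: (p2, p7, p1) → 102.6942
  f7: (p9, p7, p12) → 79.2115
  f8: (p5, p7, p1) → 95.5841
  f9: (p5, p9, p7) → 91.2433
  f10: (p5, p6, p1) → 58.5266
  f11: (p5, p9, p12) → 112.4886
  f12: (p5, p6, p12) → 154.4618
Σ area = 1178.583

Euler: V−E+F = 8−18+12 = 2.


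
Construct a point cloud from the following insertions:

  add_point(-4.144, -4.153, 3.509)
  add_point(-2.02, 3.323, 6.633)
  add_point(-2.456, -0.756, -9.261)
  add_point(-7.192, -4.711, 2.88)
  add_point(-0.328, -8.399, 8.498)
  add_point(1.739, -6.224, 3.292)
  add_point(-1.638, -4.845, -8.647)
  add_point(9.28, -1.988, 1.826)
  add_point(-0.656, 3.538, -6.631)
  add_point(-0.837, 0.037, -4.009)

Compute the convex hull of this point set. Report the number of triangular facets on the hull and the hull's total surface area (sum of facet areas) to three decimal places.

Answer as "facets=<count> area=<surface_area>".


facets=12 area=556.391

Points on the hull: [1, 2, 3, 4, 5, 6, 7, 8] (8 of 10).

Area of each hull facet:
  f1: (p2, p8, p3) → 36.2715
  f2: (p2, p8, p7) → 36.9882
  f3: (p1, p8, p3) → 65.3069
  f4: (p1, p8, p7) → 80.2266
  f5: (p6, p2, p3) → 26.9490
  f6: (p6, p2, p7) → 32.3955
  f7: (p4, p1, p7) → 71.5681
  f8: (p4, p6, p3) → 60.0538
  f9: (p4, p1, p3) → 47.4279
  f10: (p5, p6, p7) → 54.7478
  f11: (p5, p4, p7) → 20.7774
  f12: (p5, p4, p6) → 23.6787
Σ area = 556.391

Check V−E+F: 8 − 18 + 12 = 2.


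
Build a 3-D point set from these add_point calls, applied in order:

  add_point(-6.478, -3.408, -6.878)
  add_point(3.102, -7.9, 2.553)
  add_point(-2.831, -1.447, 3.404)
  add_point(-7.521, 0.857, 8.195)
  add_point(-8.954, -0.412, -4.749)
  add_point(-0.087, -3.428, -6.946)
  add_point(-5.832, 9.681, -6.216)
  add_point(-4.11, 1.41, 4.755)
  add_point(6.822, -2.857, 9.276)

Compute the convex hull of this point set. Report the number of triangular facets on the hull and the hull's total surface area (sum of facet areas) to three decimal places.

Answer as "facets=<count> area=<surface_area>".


Points on the hull: [0, 1, 3, 4, 5, 6, 8] (7 of 9).

Per-facet area ½‖(b−a)×(c−a)‖:
  f1: (p5, p6, p8) → 125.9995
  f2: (p3, p6, p4) → 69.7771
  f3: (p3, p6, p8) → 125.5604
  f4: (p1, p5, p8) → 42.8448
  f5: (p1, p3, p8) → 64.9728
  f6: (p0, p1, p5) → 33.6352
  f7: (p0, p6, p4) → 21.5553
  f8: (p0, p5, p6) → 41.8892
  f9: (p0, p3, p4) → 25.4410
  f10: (p0, p1, p3) → 95.8467
Σ area = 647.522

Euler characteristic 7−15+10 = 2 ✓

facets=10 area=647.522


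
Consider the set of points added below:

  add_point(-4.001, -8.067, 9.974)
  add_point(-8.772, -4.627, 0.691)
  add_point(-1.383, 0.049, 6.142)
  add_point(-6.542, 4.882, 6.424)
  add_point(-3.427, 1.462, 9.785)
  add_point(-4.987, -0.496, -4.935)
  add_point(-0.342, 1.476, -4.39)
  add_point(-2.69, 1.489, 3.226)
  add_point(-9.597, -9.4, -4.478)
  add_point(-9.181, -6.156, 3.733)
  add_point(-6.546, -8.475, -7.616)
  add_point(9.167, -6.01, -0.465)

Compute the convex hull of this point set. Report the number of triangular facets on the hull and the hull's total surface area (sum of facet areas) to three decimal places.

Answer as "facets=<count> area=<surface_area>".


Hull vertices (10/12): indices [0, 1, 3, 4, 5, 6, 8, 9, 10, 11].

Triangle areas on the boundary:
  f1: (p0, p11, p8) → 126.2964
  f2: (p6, p3, p11) → 79.4739
  f3: (p9, p0, p8) → 28.2672
  f4: (p9, p0, p3) → 48.3691
  f5: (p4, p3, p11) → 48.8013
  f6: (p4, p0, p11) → 79.4981
  f7: (p4, p0, p3) → 22.3190
  f8: (p10, p11, p8) → 36.4482
  f9: (p10, p6, p11) → 77.3550
  f10: (p1, p3, p8) → 11.4975
  f11: (p1, p9, p8) → 11.4525
  f12: (p1, p9, p3) → 19.3924
  f13: (p5, p6, p3) → 31.7794
  f14: (p5, p10, p6) → 17.9633
  f15: (p5, p3, p8) → 61.0199
  f16: (p5, p10, p8) → 19.0566
Σ area = 718.990

Euler: V−E+F = 10−24+16 = 2.

facets=16 area=718.990


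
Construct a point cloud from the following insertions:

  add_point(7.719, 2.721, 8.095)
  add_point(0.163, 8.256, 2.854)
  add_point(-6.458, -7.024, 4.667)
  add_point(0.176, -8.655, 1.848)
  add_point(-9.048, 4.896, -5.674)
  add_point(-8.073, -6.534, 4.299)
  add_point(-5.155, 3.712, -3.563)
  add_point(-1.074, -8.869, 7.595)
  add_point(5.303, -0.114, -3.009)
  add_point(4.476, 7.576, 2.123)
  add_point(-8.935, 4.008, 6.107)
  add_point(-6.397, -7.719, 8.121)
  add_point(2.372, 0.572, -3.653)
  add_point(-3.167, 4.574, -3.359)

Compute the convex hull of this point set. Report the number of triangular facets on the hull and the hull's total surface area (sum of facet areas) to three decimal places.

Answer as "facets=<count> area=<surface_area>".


facets=20 area=777.245

Points on the hull: [0, 1, 3, 4, 5, 7, 8, 9, 10, 11, 12, 13] (12 of 14).

Per-facet area ½‖(b−a)×(c−a)‖:
  f1: (p11, p7, p0) → 36.1926
  f2: (p10, p11, p0) → 97.6202
  f3: (p5, p10, p4) → 63.1137
  f4: (p5, p10, p11) → 23.0096
  f5: (p9, p8, p0) → 38.4771
  f6: (p3, p7, p0) → 42.5057
  f7: (p3, p8, p0) → 64.3194
  f8: (p3, p11, p7) → 15.3936
  f9: (p3, p5, p11) → 18.9065
  f10: (p3, p5, p4) → 67.2466
  f11: (p13, p8, p4) → 16.1284
  f12: (p13, p9, p4) → 13.1547
  f13: (p13, p9, p8) → 39.9461
  f14: (p1, p10, p0) → 54.8609
  f15: (p1, p9, p0) → 17.3210
  f16: (p1, p10, p4) → 58.8734
  f17: (p1, p9, p4) → 24.1633
  f18: (p12, p8, p4) → 2.6184
  f19: (p12, p3, p4) → 66.6049
  f20: (p12, p3, p8) → 16.7885
Σ area = 777.245

Euler characteristic 12−30+20 = 2 ✓


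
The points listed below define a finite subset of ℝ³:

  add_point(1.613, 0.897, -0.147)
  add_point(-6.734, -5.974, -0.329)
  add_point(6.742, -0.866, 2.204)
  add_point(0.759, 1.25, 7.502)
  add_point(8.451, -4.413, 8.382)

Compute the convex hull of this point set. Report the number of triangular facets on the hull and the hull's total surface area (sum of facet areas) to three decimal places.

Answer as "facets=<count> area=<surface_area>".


Extreme-point indices: [0, 1, 2, 3, 4] — 5 of 5 on the boundary.

Area of each hull facet:
  f1: (p3, p4, p1) → 61.3440
  f2: (p0, p3, p1) → 41.6213
  f3: (p2, p4, p1) → 52.6033
  f4: (p2, p0, p1) → 27.9126
  f5: (p2, p3, p4) → 29.3381
  f6: (p2, p0, p3) → 21.8272
Σ area = 234.647

Euler characteristic 5−9+6 = 2 ✓

facets=6 area=234.647


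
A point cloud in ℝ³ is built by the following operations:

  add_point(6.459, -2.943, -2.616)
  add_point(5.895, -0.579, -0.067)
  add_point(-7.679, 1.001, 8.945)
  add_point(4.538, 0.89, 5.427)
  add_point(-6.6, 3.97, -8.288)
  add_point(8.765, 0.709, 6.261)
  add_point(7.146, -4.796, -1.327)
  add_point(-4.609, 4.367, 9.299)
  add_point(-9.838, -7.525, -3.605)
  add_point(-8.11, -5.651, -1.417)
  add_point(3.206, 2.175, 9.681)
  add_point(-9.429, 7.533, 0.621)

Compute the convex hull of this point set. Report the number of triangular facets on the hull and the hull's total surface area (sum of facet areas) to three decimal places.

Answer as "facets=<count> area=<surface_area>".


facets=16 area=795.865

10 of the 12 inputs are extreme points: [0, 1, 2, 4, 5, 6, 7, 8, 10, 11].

Facet areas (half cross-product norm):
  f1: (p4, p11, p8) → 63.9683
  f2: (p4, p11, p5) → 100.3938
  f3: (p2, p11, p8) → 77.8638
  f4: (p7, p2, p11) → 23.5309
  f5: (p0, p6, p5) → 11.2179
  f6: (p0, p4, p8) → 96.3802
  f7: (p0, p6, p8) → 19.9064
  f8: (p10, p11, p5) → 49.7049
  f9: (p10, p7, p11) → 34.8973
  f10: (p10, p7, p2) → 16.5687
  f11: (p10, p6, p5) → 29.2567
  f12: (p10, p2, p8) → 81.3175
  f13: (p10, p6, p8) → 117.5481
  f14: (p1, p4, p5) → 37.0048
  f15: (p1, p0, p5) → 8.8208
  f16: (p1, p0, p4) → 27.4847
Σ area = 795.865

Euler: V−E+F = 10−24+16 = 2.


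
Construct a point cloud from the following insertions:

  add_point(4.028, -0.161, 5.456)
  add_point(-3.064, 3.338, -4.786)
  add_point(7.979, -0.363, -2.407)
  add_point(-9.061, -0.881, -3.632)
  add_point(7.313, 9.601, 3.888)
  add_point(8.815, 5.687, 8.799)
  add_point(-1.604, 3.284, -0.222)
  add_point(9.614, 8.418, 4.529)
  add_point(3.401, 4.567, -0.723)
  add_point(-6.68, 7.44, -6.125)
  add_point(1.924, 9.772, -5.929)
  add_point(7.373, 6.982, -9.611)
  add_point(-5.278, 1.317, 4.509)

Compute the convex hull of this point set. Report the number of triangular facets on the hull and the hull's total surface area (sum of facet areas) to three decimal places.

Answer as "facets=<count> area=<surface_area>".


facets=16 area=729.182

Hull vertices (10/13): indices [0, 2, 3, 4, 5, 7, 9, 10, 11, 12].

Per-facet area ½‖(b−a)×(c−a)‖:
  f1: (p2, p11, p3) → 87.7394
  f2: (p2, p11, p7) → 57.8794
  f3: (p4, p11, p7) → 18.1253
  f4: (p4, p11, p10) → 39.8811
  f5: (p5, p2, p7) → 28.9330
  f6: (p5, p4, p7) → 6.5196
  f7: (p5, p4, p12) → 47.9916
  f8: (p9, p4, p10) → 43.8173
  f9: (p9, p4, p12) → 91.0153
  f10: (p9, p12, p3) → 41.4740
  f11: (p9, p11, p3) → 62.3572
  f12: (p9, p11, p10) → 24.9241
  f13: (p0, p5, p2) → 36.1172
  f14: (p0, p5, p12) → 33.9042
  f15: (p0, p2, p3) → 69.4933
  f16: (p0, p12, p3) → 39.0103
Σ area = 729.182

Check V−E+F: 10 − 24 + 16 = 2.


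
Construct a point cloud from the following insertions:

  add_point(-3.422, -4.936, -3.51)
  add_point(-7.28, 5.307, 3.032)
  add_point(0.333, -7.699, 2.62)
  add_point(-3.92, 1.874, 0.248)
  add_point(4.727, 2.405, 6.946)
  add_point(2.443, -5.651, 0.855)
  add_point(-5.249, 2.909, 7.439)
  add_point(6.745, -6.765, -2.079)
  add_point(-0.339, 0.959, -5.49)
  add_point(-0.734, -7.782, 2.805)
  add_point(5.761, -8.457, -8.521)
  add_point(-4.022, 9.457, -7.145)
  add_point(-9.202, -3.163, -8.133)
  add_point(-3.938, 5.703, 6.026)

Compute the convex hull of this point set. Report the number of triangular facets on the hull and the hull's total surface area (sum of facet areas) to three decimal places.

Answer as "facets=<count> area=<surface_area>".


Hull vertices (10/14): indices [1, 2, 4, 6, 7, 9, 10, 11, 12, 13].

Per-facet area ½‖(b−a)×(c−a)‖:
  f1: (p10, p11, p12) → 108.4536
  f2: (p10, p4, p7) → 25.2594
  f3: (p10, p4, p11) → 157.2240
  f4: (p9, p6, p12) → 89.2301
  f5: (p9, p10, p12) → 89.4793
  f6: (p9, p4, p6) → 56.6560
  f7: (p1, p11, p12) → 72.5930
  f8: (p1, p6, p12) → 34.5922
  f9: (p2, p10, p7) → 24.5115
  f10: (p2, p9, p10) → 5.5038
  f11: (p2, p4, p7) → 46.5774
  f12: (p2, p9, p4) → 5.9778
  f13: (p13, p4, p6) → 15.8069
  f14: (p13, p1, p6) → 7.6189
  f15: (p13, p4, p11) → 62.5423
  f16: (p13, p1, p11) → 24.2099
Σ area = 826.236

Check V−E+F: 10 − 24 + 16 = 2.

facets=16 area=826.236


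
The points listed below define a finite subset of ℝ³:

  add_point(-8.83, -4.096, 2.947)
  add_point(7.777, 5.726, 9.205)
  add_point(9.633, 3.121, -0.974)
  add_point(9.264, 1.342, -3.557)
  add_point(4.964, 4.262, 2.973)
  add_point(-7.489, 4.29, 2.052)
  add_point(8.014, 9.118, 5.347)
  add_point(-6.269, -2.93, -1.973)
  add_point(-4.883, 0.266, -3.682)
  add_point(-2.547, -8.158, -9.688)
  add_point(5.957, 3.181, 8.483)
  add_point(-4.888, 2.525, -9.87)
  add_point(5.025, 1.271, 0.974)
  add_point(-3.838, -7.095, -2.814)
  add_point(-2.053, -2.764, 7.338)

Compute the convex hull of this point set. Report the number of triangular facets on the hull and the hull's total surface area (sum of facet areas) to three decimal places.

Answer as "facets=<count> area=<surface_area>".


facets=18 area=857.189

11 of the 15 inputs are extreme points: [0, 1, 2, 3, 5, 6, 9, 10, 11, 13, 14].

Area of each hull facet:
  f1: (p9, p11, p0) → 75.3038
  f2: (p5, p11, p0) → 52.6430
  f3: (p5, p11, p6) → 102.0704
  f4: (p3, p9, p11) → 81.6942
  f5: (p3, p6, p2) → 4.6475
  f6: (p3, p11, p6) → 91.2019
  f7: (p1, p6, p2) → 22.6796
  f8: (p1, p3, p2) → 7.4293
  f9: (p1, p3, p10) → 19.9261
  f10: (p1, p5, p6) → 42.4436
  f11: (p14, p1, p10) → 5.1741
  f12: (p14, p3, p10) → 63.3532
  f13: (p14, p5, p0) → 33.9782
  f14: (p14, p1, p5) → 67.9271
  f15: (p13, p9, p0) → 15.2844
  f16: (p13, p14, p0) → 33.4446
  f17: (p13, p3, p9) → 54.7980
  f18: (p13, p14, p3) → 83.1898
Σ area = 857.189

Check V−E+F: 11 − 27 + 18 = 2.


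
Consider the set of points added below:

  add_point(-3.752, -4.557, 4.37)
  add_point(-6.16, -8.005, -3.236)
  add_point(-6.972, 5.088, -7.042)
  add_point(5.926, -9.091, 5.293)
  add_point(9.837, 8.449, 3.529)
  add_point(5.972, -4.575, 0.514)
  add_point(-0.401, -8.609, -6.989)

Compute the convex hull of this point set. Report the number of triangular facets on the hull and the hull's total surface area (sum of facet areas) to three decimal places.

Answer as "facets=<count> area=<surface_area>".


facets=10 area=708.418

Hull vertices (7/7): indices [0, 1, 2, 3, 4, 5, 6].

Per-facet area ½‖(b−a)×(c−a)‖:
  f1: (p0, p4, p2) → 136.4681
  f2: (p0, p3, p4) → 94.3998
  f3: (p6, p4, p2) → 149.4845
  f4: (p5, p3, p4) → 39.9524
  f5: (p5, p6, p4) → 54.6805
  f6: (p5, p6, p3) → 33.8844
  f7: (p1, p0, p2) → 58.9290
  f8: (p1, p6, p2) → 47.1192
  f9: (p1, p0, p3) → 46.0341
  f10: (p1, p6, p3) → 47.4663
Σ area = 708.418

Euler characteristic 7−15+10 = 2 ✓


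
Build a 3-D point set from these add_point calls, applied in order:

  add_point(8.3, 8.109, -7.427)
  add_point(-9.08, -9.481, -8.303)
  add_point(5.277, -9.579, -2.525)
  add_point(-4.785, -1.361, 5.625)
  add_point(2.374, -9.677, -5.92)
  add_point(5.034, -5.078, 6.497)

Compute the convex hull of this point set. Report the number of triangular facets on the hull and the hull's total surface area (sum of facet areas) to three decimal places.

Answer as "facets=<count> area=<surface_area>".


facets=8 area=689.636

Hull vertices (6/6): indices [0, 1, 2, 3, 4, 5].

Facet areas (half cross-product norm):
  f1: (p4, p0, p1) → 105.7510
  f2: (p3, p0, p1) → 171.5206
  f3: (p3, p5, p1) → 87.0540
  f4: (p3, p5, p0) → 101.4357
  f5: (p2, p4, p1) → 16.0129
  f6: (p2, p5, p1) → 74.2282
  f7: (p2, p4, p0) → 41.4435
  f8: (p2, p5, p0) → 92.1897
Σ area = 689.636

Check V−E+F: 6 − 12 + 8 = 2.


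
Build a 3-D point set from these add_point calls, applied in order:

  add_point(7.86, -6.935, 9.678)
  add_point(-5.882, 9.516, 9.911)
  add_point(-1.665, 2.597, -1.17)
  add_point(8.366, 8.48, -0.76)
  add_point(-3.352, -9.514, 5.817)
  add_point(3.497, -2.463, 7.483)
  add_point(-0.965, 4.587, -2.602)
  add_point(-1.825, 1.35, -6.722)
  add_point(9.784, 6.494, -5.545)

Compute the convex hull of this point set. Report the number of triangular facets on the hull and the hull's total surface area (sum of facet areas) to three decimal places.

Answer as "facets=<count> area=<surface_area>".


facets=10 area=847.456

Hull vertices (7/9): indices [0, 1, 3, 4, 6, 7, 8].

Area of each hull facet:
  f1: (p7, p4, p1) → 144.9039
  f2: (p0, p4, p1) → 117.6955
  f3: (p0, p7, p8) → 124.7098
  f4: (p0, p7, p4) → 101.0798
  f5: (p6, p8, p1) → 70.2999
  f6: (p6, p7, p1) → 21.0734
  f7: (p6, p7, p8) → 29.9717
  f8: (p3, p8, p1) → 30.8103
  f9: (p3, p0, p1) → 157.9104
  f10: (p3, p0, p8) → 49.0012
Σ area = 847.456

Euler characteristic 7−15+10 = 2 ✓


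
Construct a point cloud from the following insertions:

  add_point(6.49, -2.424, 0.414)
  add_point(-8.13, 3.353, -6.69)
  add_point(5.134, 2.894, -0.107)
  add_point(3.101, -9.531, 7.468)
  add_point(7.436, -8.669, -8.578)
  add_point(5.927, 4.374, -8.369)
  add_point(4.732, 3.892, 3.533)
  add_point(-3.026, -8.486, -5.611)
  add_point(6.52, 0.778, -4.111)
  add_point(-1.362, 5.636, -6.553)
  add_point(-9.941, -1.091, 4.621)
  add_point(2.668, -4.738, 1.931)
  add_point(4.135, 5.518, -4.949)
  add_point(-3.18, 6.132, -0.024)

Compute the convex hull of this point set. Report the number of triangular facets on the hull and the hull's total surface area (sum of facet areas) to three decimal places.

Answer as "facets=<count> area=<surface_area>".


Extreme-point indices: [0, 1, 3, 4, 5, 6, 7, 8, 9, 10, 12, 13] — 12 of 14 on the boundary.

Per-facet area ½‖(b−a)×(c−a)‖:
  f1: (p1, p13, p10) → 46.4977
  f2: (p6, p13, p10) → 47.8452
  f3: (p6, p3, p10) → 98.5053
  f4: (p7, p1, p10) → 74.4649
  f5: (p7, p1, p4) → 65.3015
  f6: (p7, p3, p10) → 95.4427
  f7: (p7, p3, p4) → 77.7093
  f8: (p5, p1, p4) → 93.1021
  f9: (p0, p3, p4) → 57.0070
  f10: (p0, p6, p3) → 37.4300
  f11: (p9, p1, p13) → 23.7234
  f12: (p9, p5, p1) → 14.3747
  f13: (p12, p6, p13) → 33.6554
  f14: (p12, p5, p6) → 11.5677
  f15: (p12, p9, p13) → 19.4594
  f16: (p12, p9, p5) → 11.3105
  f17: (p8, p5, p6) → 21.3827
  f18: (p8, p0, p6) → 19.8939
  f19: (p8, p5, p4) → 28.3577
  f20: (p8, p0, p4) → 28.6411
Σ area = 905.672

Euler characteristic 12−30+20 = 2 ✓

facets=20 area=905.672


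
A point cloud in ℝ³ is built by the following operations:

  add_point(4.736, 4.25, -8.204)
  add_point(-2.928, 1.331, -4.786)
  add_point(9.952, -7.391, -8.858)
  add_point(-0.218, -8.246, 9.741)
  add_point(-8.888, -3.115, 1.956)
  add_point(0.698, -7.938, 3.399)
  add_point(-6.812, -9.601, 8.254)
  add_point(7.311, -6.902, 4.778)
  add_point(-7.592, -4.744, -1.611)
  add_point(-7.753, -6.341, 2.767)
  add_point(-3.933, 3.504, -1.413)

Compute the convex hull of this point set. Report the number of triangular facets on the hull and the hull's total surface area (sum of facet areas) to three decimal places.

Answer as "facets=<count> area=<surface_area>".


facets=16 area=748.927

Points on the hull: [0, 1, 2, 3, 4, 6, 7, 8, 9, 10] (10 of 11).

Facet areas (half cross-product norm):
  f1: (p7, p0, p2) → 87.6169
  f2: (p7, p3, p2) → 46.1077
  f3: (p10, p8, p4) → 18.0349
  f4: (p10, p7, p0) → 88.0215
  f5: (p10, p7, p3) → 72.6302
  f6: (p1, p0, p2) → 56.5931
  f7: (p1, p8, p2) → 65.9011
  f8: (p1, p10, p0) → 17.2082
  f9: (p1, p10, p8) → 17.1117
  f10: (p6, p3, p2) → 70.2606
  f11: (p6, p8, p2) → 103.2167
  f12: (p6, p10, p4) → 31.4548
  f13: (p6, p10, p3) → 55.8966
  f14: (p9, p8, p4) → 7.0001
  f15: (p9, p6, p4) → 8.0160
  f16: (p9, p6, p8) → 3.8567
Σ area = 748.927

Check V−E+F: 10 − 24 + 16 = 2.


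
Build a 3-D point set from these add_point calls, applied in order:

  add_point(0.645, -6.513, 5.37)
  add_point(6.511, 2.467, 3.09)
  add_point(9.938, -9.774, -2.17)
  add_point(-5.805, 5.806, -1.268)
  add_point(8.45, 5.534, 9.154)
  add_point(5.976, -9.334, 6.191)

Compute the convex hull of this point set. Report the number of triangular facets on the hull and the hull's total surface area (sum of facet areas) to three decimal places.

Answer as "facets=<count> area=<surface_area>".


Points on the hull: [0, 1, 2, 3, 4, 5] (6 of 6).

Area of each hull facet:
  f1: (p0, p2, p3) → 92.2230
  f2: (p0, p4, p3) → 108.3963
  f3: (p5, p4, p2) → 70.3237
  f4: (p5, p0, p2) → 27.1051
  f5: (p5, p0, p4) → 44.8604
  f6: (p1, p2, p3) → 87.7387
  f7: (p1, p4, p3) → 43.2281
  f8: (p1, p4, p2) → 37.1074
Σ area = 510.983

Euler: V−E+F = 6−12+8 = 2.

facets=8 area=510.983


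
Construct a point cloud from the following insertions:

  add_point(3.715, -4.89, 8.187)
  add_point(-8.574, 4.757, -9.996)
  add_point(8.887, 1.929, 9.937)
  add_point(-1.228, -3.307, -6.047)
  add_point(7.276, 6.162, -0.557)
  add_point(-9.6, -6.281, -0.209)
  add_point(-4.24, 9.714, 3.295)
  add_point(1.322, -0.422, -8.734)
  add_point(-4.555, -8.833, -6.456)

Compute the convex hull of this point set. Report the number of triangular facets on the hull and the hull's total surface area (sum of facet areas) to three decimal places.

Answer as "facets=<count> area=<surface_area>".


facets=12 area=936.790

Extreme-point indices: [0, 1, 2, 4, 5, 6, 7, 8] — 8 of 9 on the boundary.

Per-facet area ½‖(b−a)×(c−a)‖:
  f1: (p1, p6, p5) → 103.7795
  f2: (p8, p1, p5) → 59.3055
  f3: (p0, p6, p5) → 121.4390
  f4: (p0, p6, p2) → 71.4889
  f5: (p0, p8, p5) → 66.3371
  f6: (p7, p8, p1) → 58.7800
  f7: (p7, p0, p2) → 76.9366
  f8: (p7, p0, p8) → 87.4885
  f9: (p4, p6, p2) → 72.2233
  f10: (p4, p7, p2) → 60.1426
  f11: (p4, p1, p6) → 93.3542
  f12: (p4, p7, p1) → 65.5150
Σ area = 936.790

Euler: V−E+F = 8−18+12 = 2.


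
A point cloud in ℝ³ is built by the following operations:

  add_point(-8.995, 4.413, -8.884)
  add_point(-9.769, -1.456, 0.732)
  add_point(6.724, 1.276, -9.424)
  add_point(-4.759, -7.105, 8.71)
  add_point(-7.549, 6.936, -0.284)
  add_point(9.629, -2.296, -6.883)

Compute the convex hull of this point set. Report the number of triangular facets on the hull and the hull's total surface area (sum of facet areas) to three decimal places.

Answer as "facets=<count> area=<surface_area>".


Points on the hull: [0, 1, 2, 3, 4, 5] (6 of 6).

Facet areas (half cross-product norm):
  f1: (p3, p5, p1) → 112.6817
  f2: (p3, p4, p1) → 42.5626
  f3: (p3, p4, p5) → 163.6907
  f4: (p0, p5, p1) → 110.1408
  f5: (p0, p4, p1) → 38.8931
  f6: (p2, p4, p5) → 42.8695
  f7: (p2, p0, p5) → 31.7548
  f8: (p2, p0, p4) → 72.6217
Σ area = 615.215

Check V−E+F: 6 − 12 + 8 = 2.

facets=8 area=615.215


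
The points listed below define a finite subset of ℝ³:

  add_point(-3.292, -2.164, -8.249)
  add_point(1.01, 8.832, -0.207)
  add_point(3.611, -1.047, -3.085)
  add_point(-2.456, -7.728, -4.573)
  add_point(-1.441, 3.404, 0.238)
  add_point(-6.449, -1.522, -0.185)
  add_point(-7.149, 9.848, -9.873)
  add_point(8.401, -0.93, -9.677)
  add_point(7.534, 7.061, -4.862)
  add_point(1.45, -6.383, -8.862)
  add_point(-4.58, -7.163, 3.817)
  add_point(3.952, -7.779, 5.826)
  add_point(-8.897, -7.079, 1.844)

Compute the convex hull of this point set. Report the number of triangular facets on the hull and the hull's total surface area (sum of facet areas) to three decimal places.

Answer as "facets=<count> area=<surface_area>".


facets=16 area=897.171

Points on the hull: [0, 1, 3, 6, 7, 8, 9, 10, 11, 12] (10 of 13).

Per-facet area ½‖(b−a)×(c−a)‖:
  f1: (p8, p6, p7) → 73.6466
  f2: (p8, p11, p7) → 81.2264
  f3: (p9, p6, p7) → 80.2566
  f4: (p9, p11, p7) → 66.3764
  f5: (p1, p6, p12) → 117.5149
  f6: (p1, p8, p6) → 51.8358
  f7: (p1, p8, p11) → 72.8049
  f8: (p0, p6, p12) → 75.1311
  f9: (p0, p9, p6) → 22.1298
  f10: (p3, p11, p12) → 54.1996
  f11: (p3, p9, p11) → 35.0187
  f12: (p3, p0, p12) → 29.7490
  f13: (p3, p0, p9) → 17.3379
  f14: (p10, p11, p12) → 4.2269
  f15: (p10, p1, p12) → 40.6642
  f16: (p10, p1, p11) → 75.0517
Σ area = 897.171

Euler characteristic 10−24+16 = 2 ✓


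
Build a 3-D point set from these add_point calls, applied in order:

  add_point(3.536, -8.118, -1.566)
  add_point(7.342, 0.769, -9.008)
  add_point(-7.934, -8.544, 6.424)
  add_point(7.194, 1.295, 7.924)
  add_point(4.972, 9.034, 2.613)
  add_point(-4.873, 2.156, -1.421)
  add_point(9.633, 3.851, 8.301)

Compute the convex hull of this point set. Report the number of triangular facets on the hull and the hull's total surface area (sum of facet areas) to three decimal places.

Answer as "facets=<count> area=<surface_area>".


Extreme-point indices: [0, 1, 2, 3, 4, 5, 6] — 7 of 7 on the boundary.

Facet areas (half cross-product norm):
  f1: (p4, p6, p2) → 96.0439
  f2: (p1, p4, p6) → 64.7409
  f3: (p5, p4, p2) → 78.3614
  f4: (p5, p1, p2) → 89.3826
  f5: (p5, p1, p4) → 82.2773
  f6: (p0, p1, p2) → 66.4905
  f7: (p0, p1, p6) → 97.7190
  f8: (p3, p6, p2) → 7.4061
  f9: (p3, p0, p2) → 95.7461
  f10: (p3, p0, p6) → 16.4909
Σ area = 694.659

Euler: V−E+F = 7−15+10 = 2.

facets=10 area=694.659


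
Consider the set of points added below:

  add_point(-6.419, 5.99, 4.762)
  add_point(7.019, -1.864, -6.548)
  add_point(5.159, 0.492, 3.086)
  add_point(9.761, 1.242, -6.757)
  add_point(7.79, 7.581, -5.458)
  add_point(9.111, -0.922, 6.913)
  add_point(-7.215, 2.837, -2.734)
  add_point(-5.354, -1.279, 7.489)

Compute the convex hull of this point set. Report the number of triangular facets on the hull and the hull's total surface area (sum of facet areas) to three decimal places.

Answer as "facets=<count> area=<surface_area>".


facets=10 area=614.409

Points on the hull: [0, 1, 3, 4, 5, 6, 7] (7 of 8).

Facet areas (half cross-product norm):
  f1: (p4, p3, p6) → 53.9949
  f2: (p5, p4, p3) → 46.7854
  f3: (p1, p3, p6) → 29.5004
  f4: (p1, p7, p6) → 86.3702
  f5: (p1, p5, p3) → 28.1723
  f6: (p1, p5, p7) → 98.2070
  f7: (p0, p4, p6) → 65.1692
  f8: (p0, p7, p6) → 32.0052
  f9: (p0, p5, p4) → 117.7442
  f10: (p0, p5, p7) → 56.4599
Σ area = 614.409

Euler: V−E+F = 7−15+10 = 2.


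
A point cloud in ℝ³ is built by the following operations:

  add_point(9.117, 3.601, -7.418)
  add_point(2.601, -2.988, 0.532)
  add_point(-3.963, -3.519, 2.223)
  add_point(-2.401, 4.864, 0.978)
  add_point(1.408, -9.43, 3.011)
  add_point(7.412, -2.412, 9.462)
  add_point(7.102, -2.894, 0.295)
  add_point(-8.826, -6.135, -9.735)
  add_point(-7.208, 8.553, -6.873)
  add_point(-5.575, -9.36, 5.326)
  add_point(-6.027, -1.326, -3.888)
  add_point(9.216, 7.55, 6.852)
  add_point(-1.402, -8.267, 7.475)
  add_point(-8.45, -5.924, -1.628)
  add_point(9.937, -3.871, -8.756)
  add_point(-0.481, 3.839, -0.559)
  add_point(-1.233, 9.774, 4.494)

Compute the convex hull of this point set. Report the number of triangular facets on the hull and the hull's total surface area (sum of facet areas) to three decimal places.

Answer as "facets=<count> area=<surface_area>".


11 of the 17 inputs are extreme points: [0, 4, 5, 7, 8, 9, 11, 12, 13, 14, 16].

Triangle areas on the boundary:
  f1: (p4, p14, p7) → 123.2434
  f2: (p4, p5, p14) → 87.3535
  f3: (p11, p5, p14) → 94.6004
  f4: (p11, p5, p16) → 56.9942
  f5: (p11, p8, p16) → 55.7456
  f6: (p9, p4, p7) → 57.5981
  f7: (p0, p11, p14) → 51.0539
  f8: (p0, p11, p8) → 125.7060
  f9: (p0, p14, p7) → 72.2302
  f10: (p0, p8, p7) → 126.2002
  f11: (p13, p8, p7) → 59.5974
  f12: (p13, p9, p7) → 17.9697
  f13: (p13, p8, p16) → 98.1291
  f14: (p13, p9, p16) → 75.6700
  f15: (p12, p4, p5) → 28.7200
  f16: (p12, p9, p4) → 13.0089
  f17: (p12, p5, p16) → 84.4403
  f18: (p12, p9, p16) → 43.5039
Σ area = 1271.765

Euler characteristic 11−27+18 = 2 ✓

facets=18 area=1271.765


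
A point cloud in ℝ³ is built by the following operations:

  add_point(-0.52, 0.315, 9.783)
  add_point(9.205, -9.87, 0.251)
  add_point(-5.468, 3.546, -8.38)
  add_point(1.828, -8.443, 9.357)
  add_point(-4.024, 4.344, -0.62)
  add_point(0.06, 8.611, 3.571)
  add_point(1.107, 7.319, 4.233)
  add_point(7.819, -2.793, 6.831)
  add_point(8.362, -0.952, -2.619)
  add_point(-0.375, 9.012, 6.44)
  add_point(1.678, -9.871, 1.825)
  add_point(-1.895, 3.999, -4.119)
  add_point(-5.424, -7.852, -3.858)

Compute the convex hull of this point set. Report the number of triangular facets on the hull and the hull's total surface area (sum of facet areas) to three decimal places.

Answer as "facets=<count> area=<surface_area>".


11 of the 13 inputs are extreme points: [0, 1, 2, 3, 4, 5, 7, 8, 9, 10, 12].

Facet areas (half cross-product norm):
  f1: (p8, p1, p2) → 65.1614
  f2: (p12, p1, p2) → 91.5796
  f3: (p12, p10, p1) → 28.0727
  f4: (p7, p8, p1) → 39.9101
  f5: (p7, p8, p9) → 68.5124
  f6: (p5, p9, p2) → 11.8094
  f7: (p5, p8, p2) → 91.7768
  f8: (p5, p8, p9) → 16.3531
  f9: (p4, p9, p2) → 17.8801
  f10: (p4, p12, p2) → 46.8637
  f11: (p3, p12, p10) → 29.2574
  f12: (p3, p10, p1) → 28.9896
  f13: (p3, p7, p1) → 41.3645
  f14: (p0, p3, p12) → 67.9651
  f15: (p0, p4, p9) → 42.0398
  f16: (p0, p4, p12) → 74.0412
  f17: (p0, p7, p9) → 42.9517
  f18: (p0, p3, p7) → 35.1221
Σ area = 839.651

Euler characteristic 11−27+18 = 2 ✓

facets=18 area=839.651


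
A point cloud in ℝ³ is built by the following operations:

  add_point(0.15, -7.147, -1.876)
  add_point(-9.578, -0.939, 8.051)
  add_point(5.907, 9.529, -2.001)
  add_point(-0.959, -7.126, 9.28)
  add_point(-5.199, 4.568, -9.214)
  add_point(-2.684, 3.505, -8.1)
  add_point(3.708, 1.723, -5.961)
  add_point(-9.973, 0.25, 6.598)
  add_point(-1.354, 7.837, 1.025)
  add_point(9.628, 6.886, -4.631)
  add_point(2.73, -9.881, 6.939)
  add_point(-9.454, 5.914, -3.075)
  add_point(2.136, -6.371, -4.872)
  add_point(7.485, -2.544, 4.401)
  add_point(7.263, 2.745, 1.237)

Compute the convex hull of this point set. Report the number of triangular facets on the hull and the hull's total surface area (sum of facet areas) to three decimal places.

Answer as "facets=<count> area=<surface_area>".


Hull vertices (14/15): indices [0, 1, 2, 3, 4, 6, 7, 8, 9, 10, 11, 12, 13, 14].

Facet areas (half cross-product norm):
  f1: (p0, p11, p7) → 81.8237
  f2: (p0, p11, p4) → 56.1540
  f3: (p2, p4, p9) → 36.9584
  f4: (p2, p11, p4) → 53.6332
  f5: (p3, p13, p10) → 23.4550
  f6: (p12, p0, p4) → 25.2614
  f7: (p12, p13, p9) → 73.0063
  f8: (p12, p13, p10) → 49.5319
  f9: (p12, p0, p10) → 13.1712
  f10: (p14, p13, p9) → 12.0324
  f11: (p14, p2, p9) → 18.7744
  f12: (p14, p2, p13) → 3.9901
  f13: (p8, p11, p7) → 50.5973
  f14: (p8, p2, p11) → 27.8800
  f15: (p8, p2, p13) → 53.4976
  f16: (p8, p3, p13) → 75.4870
  f17: (p6, p4, p9) → 33.2639
  f18: (p6, p12, p9) → 21.9403
  f19: (p6, p12, p4) → 40.6861
  f20: (p1, p8, p7) → 10.1438
  f21: (p1, p8, p3) → 74.2792
  f22: (p1, p3, p10) → 15.2545
  f23: (p1, p0, p7) → 14.5147
  f24: (p1, p0, p10) → 69.3101
Σ area = 934.647

Euler: V−E+F = 14−36+24 = 2.

facets=24 area=934.647
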